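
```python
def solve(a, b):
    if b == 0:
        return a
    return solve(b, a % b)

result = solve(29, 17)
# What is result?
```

solve(29, 17) -> solve(17, 12) -> solve(12, 5) -> solve(5, 2) -> solve(2, 1) -> solve(1, 0) -> 1

Answer: 1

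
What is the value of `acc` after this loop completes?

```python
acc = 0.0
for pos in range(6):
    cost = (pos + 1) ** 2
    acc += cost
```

Sum of squared losses 1² + 2² + ... + 6²
`acc` takes the values: 0.0 → 1.0 → 5.0 → 14.0 → 30.0 → 55.0 → 91.0

Answer: 91.0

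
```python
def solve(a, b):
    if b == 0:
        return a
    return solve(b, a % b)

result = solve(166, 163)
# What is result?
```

solve(166, 163) -> solve(163, 3) -> solve(3, 1) -> solve(1, 0) -> 1

Answer: 1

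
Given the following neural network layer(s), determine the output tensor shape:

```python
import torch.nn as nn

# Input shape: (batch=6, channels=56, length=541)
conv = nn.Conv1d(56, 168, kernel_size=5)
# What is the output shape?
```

Input: (6, 56, 541) -> Output: (6, 168, 537)

Answer: (6, 168, 537)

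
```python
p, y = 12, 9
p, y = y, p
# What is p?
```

Trace:
`p, y = 12, 9` → p = 12; y = 9
`p, y = y, p` → p = 9; y = 12
So p = 9

Answer: 9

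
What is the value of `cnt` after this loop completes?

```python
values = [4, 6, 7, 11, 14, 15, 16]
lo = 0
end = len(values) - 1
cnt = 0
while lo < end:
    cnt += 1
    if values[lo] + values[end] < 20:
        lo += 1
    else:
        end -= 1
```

Steps to find pair summing to 20
`cnt` takes the values: 0 → 1 → 2 → 3 → 4 → 5 → 6

Answer: 6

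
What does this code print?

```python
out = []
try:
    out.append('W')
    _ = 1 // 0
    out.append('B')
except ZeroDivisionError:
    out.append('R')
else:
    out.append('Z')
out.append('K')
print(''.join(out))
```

Execution trace: 'W' (try body) → 'R' (except ZeroDivisionError) → 'K' (after the try/except). Output: WRK

Answer: WRK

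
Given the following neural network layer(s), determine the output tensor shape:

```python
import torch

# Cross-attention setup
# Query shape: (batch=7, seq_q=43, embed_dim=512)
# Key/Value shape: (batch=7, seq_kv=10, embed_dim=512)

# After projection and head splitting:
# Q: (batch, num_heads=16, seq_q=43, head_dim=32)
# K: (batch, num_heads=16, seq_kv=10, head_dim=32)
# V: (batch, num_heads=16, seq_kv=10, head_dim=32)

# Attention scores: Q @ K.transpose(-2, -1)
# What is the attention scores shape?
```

Input: (7, 43, 512) -> Output: (7, 16, 43, 10)

Answer: (7, 16, 43, 10)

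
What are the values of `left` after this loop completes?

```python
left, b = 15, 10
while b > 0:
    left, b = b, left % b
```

GCD of 15 and 10
`left` takes the values: 15 → 10 → 5

Answer: 5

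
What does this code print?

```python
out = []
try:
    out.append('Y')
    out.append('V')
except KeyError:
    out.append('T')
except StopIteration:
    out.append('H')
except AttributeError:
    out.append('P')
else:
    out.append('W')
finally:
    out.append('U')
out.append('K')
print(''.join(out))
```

Execution trace: 'Y' (try body) → 'V' (try body, no exception) → 'W' (else) → 'U' (finally) → 'K' (after the try/except). Output: YVWUK

Answer: YVWUK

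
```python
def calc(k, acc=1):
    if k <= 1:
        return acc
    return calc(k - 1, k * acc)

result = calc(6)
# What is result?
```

Accumulator trace (n, acc): (6, 1) -> (5, 6) -> (4, 30) -> (3, 120) -> (2, 360) -> (1, 720) -> return 720

Answer: 720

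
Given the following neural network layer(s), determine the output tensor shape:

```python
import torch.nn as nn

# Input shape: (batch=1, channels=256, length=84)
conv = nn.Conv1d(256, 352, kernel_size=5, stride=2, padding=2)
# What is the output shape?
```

Input: (1, 256, 84) -> Output: (1, 352, 42)

Answer: (1, 352, 42)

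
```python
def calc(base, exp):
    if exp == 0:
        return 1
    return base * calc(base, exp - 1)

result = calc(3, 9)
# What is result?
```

calc(3, 9) = 3 * 3 * 3 * 3 * 3 * 3 * 3 * 3 * 3 = 19683

Answer: 19683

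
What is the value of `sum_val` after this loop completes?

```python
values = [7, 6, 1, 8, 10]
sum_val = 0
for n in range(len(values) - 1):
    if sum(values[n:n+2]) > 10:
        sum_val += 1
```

Count windows with sum > 10
`sum_val` takes the values: 0 → 1 → 2

Answer: 2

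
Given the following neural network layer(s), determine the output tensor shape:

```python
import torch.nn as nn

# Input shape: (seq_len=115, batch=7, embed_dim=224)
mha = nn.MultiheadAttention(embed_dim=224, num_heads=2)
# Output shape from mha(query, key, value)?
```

Input: (115, 7, 224) -> Output: (115, 7, 224)

Answer: (115, 7, 224)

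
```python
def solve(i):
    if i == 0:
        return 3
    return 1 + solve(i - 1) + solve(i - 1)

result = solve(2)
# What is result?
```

solve(i) = 1 + 2·solve(i-1), solve(0)=3. Closed form: (3+1)·2^2 - 1 = 15.

Answer: 15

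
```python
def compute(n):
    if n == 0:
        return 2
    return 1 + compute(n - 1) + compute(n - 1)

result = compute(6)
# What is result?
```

compute(n) = 1 + 2·compute(n-1), compute(0)=2. Closed form: (2+1)·2^6 - 1 = 191.

Answer: 191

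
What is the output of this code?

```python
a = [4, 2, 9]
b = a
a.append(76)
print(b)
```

Key concept: basic list aliasing.
Step by step:
`a = [4, 2, 9]` → a = [4, 2, 9]
`b = a` → b = [4, 2, 9] (same object as a)
`a.append(76)` → a = [4, 2, 9, 76] (same object as b); b = [4, 2, 9, 76] (same object as a)
`print(b)` → prints [4, 2, 9, 76]

Answer: [4, 2, 9, 76]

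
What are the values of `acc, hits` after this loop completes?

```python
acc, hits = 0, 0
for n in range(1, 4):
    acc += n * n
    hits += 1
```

Sum of squares and count
`acc, hits` takes the values: (0, 0) → (1, 0) → (1, 1) → (5, 1) → (5, 2) → (14, 2) → (14, 3)

Answer: 14, 3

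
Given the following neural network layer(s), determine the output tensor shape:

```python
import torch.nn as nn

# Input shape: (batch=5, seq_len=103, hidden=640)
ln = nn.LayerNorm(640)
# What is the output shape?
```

Input: (5, 103, 640) -> Output: (5, 103, 640)

Answer: (5, 103, 640)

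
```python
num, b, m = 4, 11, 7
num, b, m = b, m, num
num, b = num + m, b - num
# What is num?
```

Trace:
`num, b, m = 4, 11, 7` → num = 4; b = 11; m = 7
`num, b, m = b, m, num` → num = 11; b = 7; m = 4
`num, b = num + m, b - num` → num = 15; b = -4
So num = 15

Answer: 15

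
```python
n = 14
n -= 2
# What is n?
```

Trace:
`n = 14` → n = 14
`n -= 2` → n = 12
So n = 12

Answer: 12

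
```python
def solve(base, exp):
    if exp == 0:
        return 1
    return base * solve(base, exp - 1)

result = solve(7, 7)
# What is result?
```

solve(7, 7) = 7 * 7 * 7 * 7 * 7 * 7 * 7 = 823543

Answer: 823543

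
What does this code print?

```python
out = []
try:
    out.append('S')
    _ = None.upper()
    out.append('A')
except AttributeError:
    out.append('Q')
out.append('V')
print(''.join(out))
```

Execution trace: 'S' (try body) → 'Q' (except AttributeError) → 'V' (after the try/except). Output: SQV

Answer: SQV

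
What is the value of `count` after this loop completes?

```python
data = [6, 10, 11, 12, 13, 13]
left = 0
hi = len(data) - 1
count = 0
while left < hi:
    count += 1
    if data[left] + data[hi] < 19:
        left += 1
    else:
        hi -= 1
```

Steps to find pair summing to 19
`count` takes the values: 0 → 1 → 2 → 3 → 4 → 5

Answer: 5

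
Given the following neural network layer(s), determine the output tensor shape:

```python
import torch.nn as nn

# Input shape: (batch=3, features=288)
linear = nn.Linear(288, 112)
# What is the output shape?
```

Input: (3, 288) -> Output: (3, 112)

Answer: (3, 112)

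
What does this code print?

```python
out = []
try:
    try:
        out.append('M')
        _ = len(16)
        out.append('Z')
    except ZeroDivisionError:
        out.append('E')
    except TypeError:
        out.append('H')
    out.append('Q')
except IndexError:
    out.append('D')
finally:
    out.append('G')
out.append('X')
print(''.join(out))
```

Execution trace: 'M' (inner try body) → 'H' (inner except TypeError) → 'Q' (try body, no exception) → 'G' (finally) → 'X' (after the try/except). Output: MHQGX

Answer: MHQGX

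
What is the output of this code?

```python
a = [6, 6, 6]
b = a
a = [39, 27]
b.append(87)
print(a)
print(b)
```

Key concept: rebinding vs mutation: a is rebound to a new list, b still points at the original.
Step by step:
`a = [6, 6, 6]` → a = [6, 6, 6]
`b = a` → b = [6, 6, 6] (same object as a)
`a = [39, 27]` → a = [39, 27]
`b.append(87)` → b = [6, 6, 6, 87]
`print(a)` → prints [39, 27]
`print(b)` → prints [6, 6, 6, 87]

Answer:
[39, 27]
[6, 6, 6, 87]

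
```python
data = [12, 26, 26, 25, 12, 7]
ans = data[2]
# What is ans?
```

Trace:
`data = [12, 26, 26, 25, 12, 7]` → data = [12, 26, 26, 25, 12, 7]
`ans = data[2]` → ans = 26
So ans = 26

Answer: 26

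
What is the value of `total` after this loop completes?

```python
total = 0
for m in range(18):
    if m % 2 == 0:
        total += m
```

Sum of even numbers 0 to 17
`total` takes the values: 0 → 2 → 6 → 12 → 20 → 30 → 42 → 56 → 72

Answer: 72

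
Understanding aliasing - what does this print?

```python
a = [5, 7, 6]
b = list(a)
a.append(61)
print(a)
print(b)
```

Key concept: list() constructor creates copy.
Step by step:
`a = [5, 7, 6]` → a = [5, 7, 6]
`b = list(a)` → b = [5, 7, 6]
`a.append(61)` → a = [5, 7, 6, 61]
`print(a)` → prints [5, 7, 6, 61]
`print(b)` → prints [5, 7, 6]

Answer:
[5, 7, 6, 61]
[5, 7, 6]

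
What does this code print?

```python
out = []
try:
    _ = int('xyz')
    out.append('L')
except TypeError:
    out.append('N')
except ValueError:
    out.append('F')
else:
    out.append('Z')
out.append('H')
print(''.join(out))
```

Execution trace: 'F' (except ValueError) → 'H' (after the try/except). Output: FH

Answer: FH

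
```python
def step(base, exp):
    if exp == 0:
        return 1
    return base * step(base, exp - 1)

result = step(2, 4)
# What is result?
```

step(2, 4) = 2 * 2 * 2 * 2 = 16

Answer: 16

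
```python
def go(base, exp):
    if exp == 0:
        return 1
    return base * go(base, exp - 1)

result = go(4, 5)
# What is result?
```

go(4, 5) = 4 * 4 * 4 * 4 * 4 = 1024

Answer: 1024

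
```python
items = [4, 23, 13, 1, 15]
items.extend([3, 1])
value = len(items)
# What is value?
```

Trace:
`items = [4, 23, 13, 1, 15]` → items = [4, 23, 13, 1, 15]
`items.extend([3, 1])` → items = [4, 23, 13, 1, 15, 3, 1]
`value = len(items)` → value = 7
So value = 7

Answer: 7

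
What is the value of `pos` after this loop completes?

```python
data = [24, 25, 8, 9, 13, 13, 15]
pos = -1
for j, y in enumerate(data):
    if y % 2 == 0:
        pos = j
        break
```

First even number index in [24, 25, 8, 9, 13, 13, 15]
`pos` takes the values: -1 → 0

Answer: 0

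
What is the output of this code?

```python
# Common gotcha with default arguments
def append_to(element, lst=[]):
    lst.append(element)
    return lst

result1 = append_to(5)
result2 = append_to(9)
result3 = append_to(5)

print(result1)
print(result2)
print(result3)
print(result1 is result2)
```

Key concept: mutable default argument gotcha.
Step by step:
`result1 = append_to(5)` → result1 = [5]
`result2 = append_to(9)` → result1 = [5, 9] (same object as result2); result2 = [5, 9] (same object as result1)
`result3 = append_to(5)` → result1 = [5, 9, 5] (same object as result2, result3); result2 = [5, 9, 5] (same object as result1, result3); result3 = [5, 9, 5] (same object as result1, result2)
`print(result1)` → prints [5, 9, 5]
`print(result2)` → prints [5, 9, 5]
`print(result3)` → prints [5, 9, 5]
`print(result1 is result2)` → prints True

Answer:
[5, 9, 5]
[5, 9, 5]
[5, 9, 5]
True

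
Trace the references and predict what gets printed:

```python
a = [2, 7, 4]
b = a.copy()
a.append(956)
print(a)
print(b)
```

Key concept: list.copy() creates independent copy.
Step by step:
`a = [2, 7, 4]` → a = [2, 7, 4]
`b = a.copy()` → b = [2, 7, 4]
`a.append(956)` → a = [2, 7, 4, 956]
`print(a)` → prints [2, 7, 4, 956]
`print(b)` → prints [2, 7, 4]

Answer:
[2, 7, 4, 956]
[2, 7, 4]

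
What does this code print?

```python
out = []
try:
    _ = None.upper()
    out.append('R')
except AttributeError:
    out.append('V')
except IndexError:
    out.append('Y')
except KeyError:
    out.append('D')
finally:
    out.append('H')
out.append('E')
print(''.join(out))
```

Execution trace: 'V' (except AttributeError) → 'H' (finally) → 'E' (after the try/except). Output: VHE

Answer: VHE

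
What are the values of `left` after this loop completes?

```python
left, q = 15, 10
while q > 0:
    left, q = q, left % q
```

GCD of 15 and 10
`left` takes the values: 15 → 10 → 5

Answer: 5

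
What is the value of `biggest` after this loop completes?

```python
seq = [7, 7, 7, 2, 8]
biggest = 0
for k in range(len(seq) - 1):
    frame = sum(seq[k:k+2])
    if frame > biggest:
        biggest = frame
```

Max sum of 2-element window in [7, 7, 7, 2, 8]
`biggest` takes the values: 0 → 14

Answer: 14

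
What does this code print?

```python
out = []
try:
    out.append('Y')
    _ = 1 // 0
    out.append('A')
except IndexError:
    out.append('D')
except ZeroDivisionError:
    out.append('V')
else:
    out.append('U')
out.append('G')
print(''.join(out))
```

Execution trace: 'Y' (try body) → 'V' (except ZeroDivisionError) → 'G' (after the try/except). Output: YVG

Answer: YVG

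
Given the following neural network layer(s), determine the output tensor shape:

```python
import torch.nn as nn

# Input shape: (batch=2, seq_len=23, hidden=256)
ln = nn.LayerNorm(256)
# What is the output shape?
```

Input: (2, 23, 256) -> Output: (2, 23, 256)

Answer: (2, 23, 256)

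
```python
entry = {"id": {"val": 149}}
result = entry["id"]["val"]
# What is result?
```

Trace:
`entry = {"id": {"val": 149}}` → entry = {'id': {'val': 149}}
`result = entry["id"]["val"]` → result = 149
So result = 149

Answer: 149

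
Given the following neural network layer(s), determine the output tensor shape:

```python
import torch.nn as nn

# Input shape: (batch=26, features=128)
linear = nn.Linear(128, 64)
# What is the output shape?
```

Input: (26, 128) -> Output: (26, 64)

Answer: (26, 64)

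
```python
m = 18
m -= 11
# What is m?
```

Trace:
`m = 18` → m = 18
`m -= 11` → m = 7
So m = 7

Answer: 7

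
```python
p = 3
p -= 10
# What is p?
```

Trace:
`p = 3` → p = 3
`p -= 10` → p = -7
So p = -7

Answer: -7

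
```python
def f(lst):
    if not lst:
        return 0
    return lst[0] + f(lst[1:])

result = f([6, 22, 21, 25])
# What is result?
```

6 + 22 + 21 + 25 + 0 = 74

Answer: 74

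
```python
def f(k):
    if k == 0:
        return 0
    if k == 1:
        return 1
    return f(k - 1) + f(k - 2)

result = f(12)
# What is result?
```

Build up from base cases: f(0)=0, f(1)=1, f(2)=1, f(3)=2, f(4)=3, f(5)=5, f(6)=8, ..., f(12)=144

Answer: 144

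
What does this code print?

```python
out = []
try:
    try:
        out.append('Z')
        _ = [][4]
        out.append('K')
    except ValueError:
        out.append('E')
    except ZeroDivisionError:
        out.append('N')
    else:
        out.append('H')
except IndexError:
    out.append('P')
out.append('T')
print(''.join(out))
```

Execution trace: 'Z' (inner try body) → 'P' (outer except IndexError) → 'T' (after the try/except). Output: ZPT

Answer: ZPT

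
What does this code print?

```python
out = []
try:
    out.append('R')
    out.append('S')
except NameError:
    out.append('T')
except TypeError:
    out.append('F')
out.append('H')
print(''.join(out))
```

Execution trace: 'R' (try body) → 'S' (try body, no exception) → 'H' (after the try/except). Output: RSH

Answer: RSH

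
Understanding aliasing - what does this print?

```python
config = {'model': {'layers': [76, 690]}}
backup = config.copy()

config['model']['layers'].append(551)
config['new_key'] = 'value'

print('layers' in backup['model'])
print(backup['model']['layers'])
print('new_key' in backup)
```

Key concept: shallow copy gotcha with nested dict.
Step by step:
`config = {'model': {'layers': [76, 690]}}` → config = {'model': {'layers': [76, 690]}}
`backup = config.copy()` → backup = {'model': {'layers': [76, 690]}}
`config['model']['layers'].append(551)` → config = {'model': {'layers': [76, 690, 551]}}; backup = {'model': {'layers': [76, 690, 551]}}
`config['new_key'] = 'value'` → config = {'model': {'layers': [76, 690, 551]}, 'new_key': 'value'}
`print('layers' in backup['model'])` → prints True
`print(backup['model']['layers'])` → prints [76, 690, 551]
`print('new_key' in backup)` → prints False

Answer:
True
[76, 690, 551]
False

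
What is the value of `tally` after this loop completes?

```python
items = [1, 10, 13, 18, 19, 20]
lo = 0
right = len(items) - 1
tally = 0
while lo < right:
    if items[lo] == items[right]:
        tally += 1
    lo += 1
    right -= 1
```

Count matching pairs from ends
`tally` takes the values: 0

Answer: 0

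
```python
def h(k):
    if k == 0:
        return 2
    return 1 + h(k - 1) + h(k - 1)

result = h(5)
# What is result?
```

h(k) = 1 + 2·h(k-1), h(0)=2. Closed form: (2+1)·2^5 - 1 = 95.

Answer: 95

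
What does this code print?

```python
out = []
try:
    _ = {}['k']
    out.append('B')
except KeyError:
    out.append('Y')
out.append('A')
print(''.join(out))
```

Execution trace: 'Y' (except KeyError) → 'A' (after the try/except). Output: YA

Answer: YA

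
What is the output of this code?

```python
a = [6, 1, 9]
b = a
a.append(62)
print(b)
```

Key concept: basic list aliasing.
Step by step:
`a = [6, 1, 9]` → a = [6, 1, 9]
`b = a` → b = [6, 1, 9] (same object as a)
`a.append(62)` → a = [6, 1, 9, 62] (same object as b); b = [6, 1, 9, 62] (same object as a)
`print(b)` → prints [6, 1, 9, 62]

Answer: [6, 1, 9, 62]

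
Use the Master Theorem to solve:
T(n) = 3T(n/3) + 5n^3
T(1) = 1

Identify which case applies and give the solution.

a=3, b=3, f(n)=5n^3. log_3(3) = 1. Since c=3 > 1 and the regularity condition holds (3(n/3)^3 = (3/3^3)n^3 with 3/3^3 < 1), Case 3 applies: T(n) = Θ(f(n)) = O(n^3).

Answer: O(n^3) - Case 3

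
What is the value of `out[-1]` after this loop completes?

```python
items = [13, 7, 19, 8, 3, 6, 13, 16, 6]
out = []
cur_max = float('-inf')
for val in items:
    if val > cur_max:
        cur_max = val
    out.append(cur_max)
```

Running max ends at 19
`out` takes the values: [] → [13] → [13, 13] → [13, 13, 19] → [13, 13, 19, 19] → [13, 13, 19, 19, 19] → [13, 13, 19, 19, 19, 19] → [13, 13, 19, 19, 19, 19, 19] → [13, 13, 19, 19, 19, 19, 19, 19] → [13, 13, 19, 19, 19, 19, 19, 19, 19]
So `out[-1]` = 19

Answer: 19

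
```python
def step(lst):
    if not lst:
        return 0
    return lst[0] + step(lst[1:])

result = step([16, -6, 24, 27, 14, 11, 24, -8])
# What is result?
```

16 + (-6) + 24 + 27 + 14 + 11 + 24 + (-8) + 0 = 102

Answer: 102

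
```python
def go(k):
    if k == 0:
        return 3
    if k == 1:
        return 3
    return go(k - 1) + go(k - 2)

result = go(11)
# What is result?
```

Build up from base cases: go(0)=3, go(1)=3, go(2)=6, go(3)=9, go(4)=15, go(5)=24, go(6)=39, ..., go(11)=432

Answer: 432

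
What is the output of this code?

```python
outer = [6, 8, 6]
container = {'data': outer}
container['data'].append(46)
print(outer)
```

Key concept: dict holds reference to list.
Step by step:
`outer = [6, 8, 6]` → outer = [6, 8, 6]
`container = {'data': outer}` → container = {'data': [6, 8, 6]}
`container['data'].append(46)` → outer = [6, 8, 6, 46]; container = {'data': [6, 8, 6, 46]}
`print(outer)` → prints [6, 8, 6, 46]

Answer: [6, 8, 6, 46]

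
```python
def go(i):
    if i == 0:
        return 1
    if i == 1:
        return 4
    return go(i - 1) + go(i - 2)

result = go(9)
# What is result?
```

Build up from base cases: go(0)=1, go(1)=4, go(2)=5, go(3)=9, go(4)=14, go(5)=23, go(6)=37, ..., go(9)=157

Answer: 157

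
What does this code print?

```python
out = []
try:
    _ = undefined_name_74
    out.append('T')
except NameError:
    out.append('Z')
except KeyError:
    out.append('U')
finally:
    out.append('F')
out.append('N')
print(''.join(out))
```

Execution trace: 'Z' (except NameError) → 'F' (finally) → 'N' (after the try/except). Output: ZFN

Answer: ZFN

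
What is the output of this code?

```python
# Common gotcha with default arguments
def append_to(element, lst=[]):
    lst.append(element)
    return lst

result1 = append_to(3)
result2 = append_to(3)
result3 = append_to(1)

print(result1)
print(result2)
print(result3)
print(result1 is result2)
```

Key concept: mutable default argument gotcha.
Step by step:
`result1 = append_to(3)` → result1 = [3]
`result2 = append_to(3)` → result1 = [3, 3] (same object as result2); result2 = [3, 3] (same object as result1)
`result3 = append_to(1)` → result1 = [3, 3, 1] (same object as result2, result3); result2 = [3, 3, 1] (same object as result1, result3); result3 = [3, 3, 1] (same object as result1, result2)
`print(result1)` → prints [3, 3, 1]
`print(result2)` → prints [3, 3, 1]
`print(result3)` → prints [3, 3, 1]
`print(result1 is result2)` → prints True

Answer:
[3, 3, 1]
[3, 3, 1]
[3, 3, 1]
True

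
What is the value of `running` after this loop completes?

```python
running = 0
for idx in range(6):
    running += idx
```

Sum of 0 to 5 = 15
`running` takes the values: 0 → 1 → 3 → 6 → 10 → 15

Answer: 15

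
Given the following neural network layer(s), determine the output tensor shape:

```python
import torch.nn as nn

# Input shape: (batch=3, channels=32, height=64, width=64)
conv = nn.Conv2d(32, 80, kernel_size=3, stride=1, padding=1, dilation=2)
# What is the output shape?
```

Input: (3, 32, 64, 64) -> Output: (3, 80, 62, 62)

Answer: (3, 80, 62, 62)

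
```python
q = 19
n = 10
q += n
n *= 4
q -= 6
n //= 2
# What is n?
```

Trace:
`q = 19` → q = 19
`n = 10` → n = 10
`q += n` → q = 29
`n *= 4` → n = 40
`q -= 6` → q = 23
`n //= 2` → n = 20
So n = 20

Answer: 20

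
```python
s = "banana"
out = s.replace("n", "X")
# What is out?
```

Trace:
`s = "banana"` → s = 'banana'
`out = s.replace("n", "X")` → out = 'baXaXa'
So out = 'baXaXa'

Answer: 'baXaXa'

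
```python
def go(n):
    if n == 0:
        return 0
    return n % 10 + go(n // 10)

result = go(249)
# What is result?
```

Sum of digits of 249: 9 + 4 + 2 = 15

Answer: 15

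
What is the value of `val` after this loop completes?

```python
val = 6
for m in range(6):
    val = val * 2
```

Multiply by 2, 6 times: 6 * 2^6 = 384
`val` takes the values: 6 → 12 → 24 → 48 → 96 → 192 → 384

Answer: 384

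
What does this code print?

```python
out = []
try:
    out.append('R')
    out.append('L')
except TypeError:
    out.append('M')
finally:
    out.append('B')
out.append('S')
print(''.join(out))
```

Execution trace: 'R' (try body) → 'L' (try body, no exception) → 'B' (finally) → 'S' (after the try/except). Output: RLBS

Answer: RLBS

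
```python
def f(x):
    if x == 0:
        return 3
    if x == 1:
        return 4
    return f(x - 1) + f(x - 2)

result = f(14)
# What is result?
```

Build up from base cases: f(0)=3, f(1)=4, f(2)=7, f(3)=11, f(4)=18, f(5)=29, f(6)=47, ..., f(14)=2207

Answer: 2207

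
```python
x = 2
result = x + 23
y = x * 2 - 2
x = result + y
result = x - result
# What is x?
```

Trace:
`x = 2` → x = 2
`result = x + 23` → result = 25
`y = x * 2 - 2` → y = 2
`x = result + y` → x = 27
`result = x - result` → result = 2
So x = 27

Answer: 27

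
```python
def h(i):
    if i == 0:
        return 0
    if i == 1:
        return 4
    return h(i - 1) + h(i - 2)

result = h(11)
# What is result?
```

Build up from base cases: h(0)=0, h(1)=4, h(2)=4, h(3)=8, h(4)=12, h(5)=20, h(6)=32, ..., h(11)=356

Answer: 356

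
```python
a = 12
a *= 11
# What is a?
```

Trace:
`a = 12` → a = 12
`a *= 11` → a = 132
So a = 132

Answer: 132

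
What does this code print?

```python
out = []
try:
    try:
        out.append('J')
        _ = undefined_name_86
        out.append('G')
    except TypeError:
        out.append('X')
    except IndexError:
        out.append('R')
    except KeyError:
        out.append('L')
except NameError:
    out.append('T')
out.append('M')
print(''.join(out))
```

Execution trace: 'J' (try body) → 'T' (outer except NameError) → 'M' (after the try/except). Output: JTM

Answer: JTM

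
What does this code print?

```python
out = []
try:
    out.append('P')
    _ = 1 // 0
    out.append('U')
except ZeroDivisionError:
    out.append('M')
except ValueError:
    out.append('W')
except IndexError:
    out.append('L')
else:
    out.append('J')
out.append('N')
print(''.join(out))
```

Execution trace: 'P' (try body) → 'M' (except ZeroDivisionError) → 'N' (after the try/except). Output: PMN

Answer: PMN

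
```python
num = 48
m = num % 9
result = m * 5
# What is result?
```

Trace:
`num = 48` → num = 48
`m = num % 9` → m = 3
`result = m * 5` → result = 15
So result = 15

Answer: 15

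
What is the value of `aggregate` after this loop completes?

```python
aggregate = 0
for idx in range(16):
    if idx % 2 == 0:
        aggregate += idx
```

Sum of even numbers 0 to 15
`aggregate` takes the values: 0 → 2 → 6 → 12 → 20 → 30 → 42 → 56

Answer: 56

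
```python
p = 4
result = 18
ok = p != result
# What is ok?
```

Trace:
`p = 4` → p = 4
`result = 18` → result = 18
`ok = p != result` → ok = True
So ok = True

Answer: True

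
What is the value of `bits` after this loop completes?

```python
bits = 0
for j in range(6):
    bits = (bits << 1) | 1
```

Build 6 consecutive 1-bits: 0b111111
`bits` takes the values: 0 → 1 → 3 → 7 → 15 → 31 → 63

Answer: 63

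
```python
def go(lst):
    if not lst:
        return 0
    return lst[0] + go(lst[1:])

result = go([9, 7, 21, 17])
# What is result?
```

9 + 7 + 21 + 17 + 0 = 54

Answer: 54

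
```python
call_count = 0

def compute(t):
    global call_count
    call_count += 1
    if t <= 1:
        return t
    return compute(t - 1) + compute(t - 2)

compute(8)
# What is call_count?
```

Calls(t) = 1 + Calls(t-1) + Calls(t-2); Calls(0)=Calls(1)=1. For t=8 this gives 67.

Answer: 67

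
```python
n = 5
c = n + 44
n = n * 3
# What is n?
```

Trace:
`n = 5` → n = 5
`c = n + 44` → c = 49
`n = n * 3` → n = 15
So n = 15

Answer: 15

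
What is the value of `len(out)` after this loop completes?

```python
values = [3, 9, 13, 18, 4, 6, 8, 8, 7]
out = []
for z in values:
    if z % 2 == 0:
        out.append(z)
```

Count even numbers in [3, 9, 13, 18, 4, 6, 8, 8, 7]
`out` takes the values: [] → [18] → [18, 4] → [18, 4, 6] → [18, 4, 6, 8] → [18, 4, 6, 8, 8]
So `len(out)` = 5

Answer: 5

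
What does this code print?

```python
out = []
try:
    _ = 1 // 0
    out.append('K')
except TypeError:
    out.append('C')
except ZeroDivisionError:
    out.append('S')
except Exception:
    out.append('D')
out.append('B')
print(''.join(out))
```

Execution trace: 'S' (except ZeroDivisionError) → 'B' (after the try/except). Output: SB

Answer: SB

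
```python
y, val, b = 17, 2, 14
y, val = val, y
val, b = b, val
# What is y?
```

Trace:
`y, val, b = 17, 2, 14` → y = 17; val = 2; b = 14
`y, val = val, y` → y = 2; val = 17
`val, b = b, val` → val = 14; b = 17
So y = 2

Answer: 2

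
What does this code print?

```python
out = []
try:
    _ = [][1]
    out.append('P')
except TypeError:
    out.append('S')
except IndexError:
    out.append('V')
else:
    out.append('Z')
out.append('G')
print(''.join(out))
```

Execution trace: 'V' (except IndexError) → 'G' (after the try/except). Output: VG

Answer: VG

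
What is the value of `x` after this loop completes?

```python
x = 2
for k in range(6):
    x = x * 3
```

Multiply by 3, 6 times: 2 * 3^6 = 1458
`x` takes the values: 2 → 6 → 18 → 54 → 162 → 486 → 1458

Answer: 1458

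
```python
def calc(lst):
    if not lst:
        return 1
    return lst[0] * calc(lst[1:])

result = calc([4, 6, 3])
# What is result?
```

Product over [4, 6, 3] = 4 * 6 * 3 = 72

Answer: 72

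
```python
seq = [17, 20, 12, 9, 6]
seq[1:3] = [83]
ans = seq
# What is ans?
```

Trace:
`seq = [17, 20, 12, 9, 6]` → seq = [17, 20, 12, 9, 6]
`seq[1:3] = [83]` → seq = [17, 83, 9, 6]
`ans = seq` → ans = [17, 83, 9, 6]
So ans = [17, 83, 9, 6]

Answer: [17, 83, 9, 6]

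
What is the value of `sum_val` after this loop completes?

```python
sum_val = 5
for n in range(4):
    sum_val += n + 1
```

Start at 5, add 1 to 4 = 15
`sum_val` takes the values: 5 → 6 → 8 → 11 → 15

Answer: 15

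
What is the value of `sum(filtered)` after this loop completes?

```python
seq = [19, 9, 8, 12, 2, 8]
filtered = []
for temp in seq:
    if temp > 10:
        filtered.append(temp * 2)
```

Sum of doubled values > 10
`filtered` takes the values: [] → [38] → [38, 24]
So `sum(filtered)` = 62

Answer: 62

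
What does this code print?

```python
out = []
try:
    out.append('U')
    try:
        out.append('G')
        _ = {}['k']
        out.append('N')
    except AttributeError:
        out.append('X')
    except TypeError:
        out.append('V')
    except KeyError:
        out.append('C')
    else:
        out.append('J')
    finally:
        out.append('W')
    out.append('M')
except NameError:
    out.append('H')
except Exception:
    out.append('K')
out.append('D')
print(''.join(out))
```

Execution trace: 'U' (try body) → 'G' (inner try body) → 'C' (inner except KeyError) → 'W' (inner finally) → 'M' (try body, no exception) → 'D' (after the try/except). Output: UGCWMD

Answer: UGCWMD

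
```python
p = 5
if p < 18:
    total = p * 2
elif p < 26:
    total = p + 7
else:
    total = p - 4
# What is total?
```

Trace:
`p = 5` → p = 5
`if p < 18: ...` → p < 18 is True → total = 10
So total = 10

Answer: 10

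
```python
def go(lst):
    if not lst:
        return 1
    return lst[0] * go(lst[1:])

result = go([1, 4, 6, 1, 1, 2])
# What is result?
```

Product over [1, 4, 6, 1, 1, 2] = 1 * 4 * 6 * 1 * 1 * 2 = 48

Answer: 48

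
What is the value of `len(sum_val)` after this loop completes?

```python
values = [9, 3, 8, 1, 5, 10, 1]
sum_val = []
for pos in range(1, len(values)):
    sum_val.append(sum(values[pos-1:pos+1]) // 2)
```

Number of 2-element averages
`sum_val` takes the values: [] → [6] → [6, 5] → [6, 5, 4] → [6, 5, 4, 3] → [6, 5, 4, 3, 7] → [6, 5, 4, 3, 7, 5]
So `len(sum_val)` = 6

Answer: 6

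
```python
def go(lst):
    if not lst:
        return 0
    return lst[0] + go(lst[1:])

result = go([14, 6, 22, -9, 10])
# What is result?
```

14 + 6 + 22 + (-9) + 10 + 0 = 43

Answer: 43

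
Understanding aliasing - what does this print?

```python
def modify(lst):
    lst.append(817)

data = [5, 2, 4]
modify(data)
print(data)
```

Key concept: function modifies passed list.
Step by step:
`data = [5, 2, 4]` → data = [5, 2, 4]
`modify(data)` → data = [5, 2, 4, 817]
`print(data)` → prints [5, 2, 4, 817]

Answer: [5, 2, 4, 817]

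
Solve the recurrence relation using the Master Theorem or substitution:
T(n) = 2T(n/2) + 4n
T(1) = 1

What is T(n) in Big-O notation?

By Master Theorem: a=2, b=2, f(n)=4n. Since log_2(2) = 1 and f(n) = Θ(n^1), Case 2 applies. T(n) = O(n log n).

Answer: O(n log n)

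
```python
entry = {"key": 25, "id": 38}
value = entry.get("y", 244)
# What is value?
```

Trace:
`entry = {"key": 25, "id": 38}` → entry = {'key': 25, 'id': 38}
`value = entry.get("y", 244)` → value = 244
So value = 244

Answer: 244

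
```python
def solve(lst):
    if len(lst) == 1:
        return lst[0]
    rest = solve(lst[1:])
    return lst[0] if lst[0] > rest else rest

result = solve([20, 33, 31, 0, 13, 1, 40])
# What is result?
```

Recursive max over [20, 33, 31, 0, 13, 1, 40] = 40

Answer: 40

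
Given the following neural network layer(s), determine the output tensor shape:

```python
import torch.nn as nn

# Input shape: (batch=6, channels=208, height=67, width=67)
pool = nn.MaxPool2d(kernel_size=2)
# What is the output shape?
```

Input: (6, 208, 67, 67) -> Output: (6, 208, 33, 33)

Answer: (6, 208, 33, 33)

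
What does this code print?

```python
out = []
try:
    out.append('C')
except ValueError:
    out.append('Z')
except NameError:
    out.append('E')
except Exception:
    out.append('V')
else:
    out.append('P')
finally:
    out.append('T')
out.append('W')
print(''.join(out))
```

Execution trace: 'C' (try body, no exception) → 'P' (else) → 'T' (finally) → 'W' (after the try/except). Output: CPTW

Answer: CPTW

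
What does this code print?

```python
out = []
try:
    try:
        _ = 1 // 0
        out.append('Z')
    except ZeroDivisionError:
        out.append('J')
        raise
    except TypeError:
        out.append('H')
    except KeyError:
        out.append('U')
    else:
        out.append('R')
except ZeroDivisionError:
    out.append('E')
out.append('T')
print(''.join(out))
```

Execution trace: 'J' (inner except ZeroDivisionError) → 'E' (outer except ZeroDivisionError) → 'T' (after the try/except). Output: JET

Answer: JET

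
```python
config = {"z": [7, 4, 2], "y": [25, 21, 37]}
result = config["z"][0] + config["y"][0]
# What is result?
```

Trace:
`config = {"z": [7, 4, 2], "y": [25, 21, 37]}` → config = {'z': [7, 4, 2], 'y': [25, 21, 37]}
`result = config["z"][0] + config["y"][0]` → result = 32
So result = 32

Answer: 32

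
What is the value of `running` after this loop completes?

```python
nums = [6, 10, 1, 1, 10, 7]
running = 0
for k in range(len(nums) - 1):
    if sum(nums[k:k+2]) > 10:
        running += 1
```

Count windows with sum > 10
`running` takes the values: 0 → 1 → 2 → 3 → 4

Answer: 4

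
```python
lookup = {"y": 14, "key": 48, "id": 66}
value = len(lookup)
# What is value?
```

Trace:
`lookup = {"y": 14, "key": 48, "id": 66}` → lookup = {'y': 14, 'key': 48, 'id': 66}
`value = len(lookup)` → value = 3
So value = 3

Answer: 3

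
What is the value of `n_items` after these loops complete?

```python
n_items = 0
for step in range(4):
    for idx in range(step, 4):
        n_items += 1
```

Upper triangle: 4 + 3 + ... + 1
`n_items` takes the values: 0 → 1 → 2 → 3 → 4 → 5 → 6 → 7 → 8 → 9 → 10

Answer: 10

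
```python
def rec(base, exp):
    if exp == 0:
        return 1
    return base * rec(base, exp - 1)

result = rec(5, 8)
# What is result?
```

rec(5, 8) = 5 * 5 * 5 * 5 * 5 * 5 * 5 * 5 = 390625

Answer: 390625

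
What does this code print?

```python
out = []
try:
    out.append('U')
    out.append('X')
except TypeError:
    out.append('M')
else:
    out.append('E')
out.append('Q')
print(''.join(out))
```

Execution trace: 'U' (try body) → 'X' (try body, no exception) → 'E' (else) → 'Q' (after the try/except). Output: UXEQ

Answer: UXEQ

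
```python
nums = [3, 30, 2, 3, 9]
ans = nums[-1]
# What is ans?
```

Trace:
`nums = [3, 30, 2, 3, 9]` → nums = [3, 30, 2, 3, 9]
`ans = nums[-1]` → ans = 9
So ans = 9

Answer: 9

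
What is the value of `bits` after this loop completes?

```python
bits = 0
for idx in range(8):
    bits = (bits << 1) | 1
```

Build 8 consecutive 1-bits: 0b11111111
`bits` takes the values: 0 → 1 → 3 → 7 → 15 → 31 → 63 → 127 → 255

Answer: 255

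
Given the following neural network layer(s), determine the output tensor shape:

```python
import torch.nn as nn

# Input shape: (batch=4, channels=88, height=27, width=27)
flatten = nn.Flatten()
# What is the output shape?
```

Input: (4, 88, 27, 27) -> Output: (4, 64152)

Answer: (4, 64152)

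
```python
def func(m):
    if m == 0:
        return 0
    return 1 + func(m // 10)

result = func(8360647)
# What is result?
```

Count of digits of 8360647: 7

Answer: 7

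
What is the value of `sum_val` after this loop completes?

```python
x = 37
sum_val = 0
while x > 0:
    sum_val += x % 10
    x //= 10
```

Sum digits of 37
`sum_val` takes the values: 0 → 7 → 10

Answer: 10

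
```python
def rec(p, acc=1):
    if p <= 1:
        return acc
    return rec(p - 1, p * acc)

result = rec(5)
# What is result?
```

Accumulator trace (n, acc): (5, 1) -> (4, 5) -> (3, 20) -> (2, 60) -> (1, 120) -> return 120

Answer: 120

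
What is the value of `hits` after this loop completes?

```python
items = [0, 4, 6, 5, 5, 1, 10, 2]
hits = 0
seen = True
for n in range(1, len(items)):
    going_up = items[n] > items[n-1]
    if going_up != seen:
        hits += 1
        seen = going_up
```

Count direction changes in [0, 4, 6, 5, 5, 1, 10, 2]
`hits` takes the values: 0 → 1 → 2 → 3

Answer: 3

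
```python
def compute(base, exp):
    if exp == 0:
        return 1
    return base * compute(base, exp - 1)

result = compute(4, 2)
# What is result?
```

compute(4, 2) = 4 * 4 = 16

Answer: 16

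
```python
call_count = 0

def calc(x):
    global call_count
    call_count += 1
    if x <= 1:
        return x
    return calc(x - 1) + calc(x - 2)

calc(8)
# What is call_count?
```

Calls(x) = 1 + Calls(x-1) + Calls(x-2); Calls(0)=Calls(1)=1. For x=8 this gives 67.

Answer: 67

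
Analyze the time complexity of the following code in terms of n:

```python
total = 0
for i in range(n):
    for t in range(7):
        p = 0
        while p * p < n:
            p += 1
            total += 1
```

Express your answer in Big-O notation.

Each loop level contributes: n × 1 × √n. Multiplying the contributions gives O(n√n).

Answer: O(n√n)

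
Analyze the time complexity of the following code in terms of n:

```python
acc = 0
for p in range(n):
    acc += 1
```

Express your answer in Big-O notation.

Each loop level contributes: n. Multiplying the contributions gives O(n).

Answer: O(n)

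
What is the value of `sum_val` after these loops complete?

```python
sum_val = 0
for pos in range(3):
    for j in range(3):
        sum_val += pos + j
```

Sum of all pos+j for pos,j in 3x3
`sum_val` takes the values: 0 → 1 → 3 → 4 → 6 → 9 → 11 → 14 → 18

Answer: 18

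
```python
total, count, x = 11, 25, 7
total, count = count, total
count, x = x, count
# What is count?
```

Trace:
`total, count, x = 11, 25, 7` → total = 11; count = 25; x = 7
`total, count = count, total` → total = 25; count = 11
`count, x = x, count` → count = 7; x = 11
So count = 7

Answer: 7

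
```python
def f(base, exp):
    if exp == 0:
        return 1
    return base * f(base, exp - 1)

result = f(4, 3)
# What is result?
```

f(4, 3) = 4 * 4 * 4 = 64

Answer: 64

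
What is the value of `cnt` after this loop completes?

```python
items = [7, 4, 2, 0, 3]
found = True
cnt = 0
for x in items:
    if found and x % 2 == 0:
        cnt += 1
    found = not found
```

Count even values at even positions
`cnt` takes the values: 0 → 1

Answer: 1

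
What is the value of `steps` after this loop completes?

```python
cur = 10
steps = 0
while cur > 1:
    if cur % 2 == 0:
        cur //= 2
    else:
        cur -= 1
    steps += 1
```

Steps to reduce 10 to 1
`steps` takes the values: 0 → 1 → 2 → 3 → 4

Answer: 4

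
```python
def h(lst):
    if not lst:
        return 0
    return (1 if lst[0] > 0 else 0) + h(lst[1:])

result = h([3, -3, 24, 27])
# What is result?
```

Count of positive elements in [3, -3, 24, 27] = 3

Answer: 3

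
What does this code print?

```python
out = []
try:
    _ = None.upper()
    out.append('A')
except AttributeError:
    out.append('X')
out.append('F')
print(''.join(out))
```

Execution trace: 'X' (except AttributeError) → 'F' (after the try/except). Output: XF

Answer: XF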